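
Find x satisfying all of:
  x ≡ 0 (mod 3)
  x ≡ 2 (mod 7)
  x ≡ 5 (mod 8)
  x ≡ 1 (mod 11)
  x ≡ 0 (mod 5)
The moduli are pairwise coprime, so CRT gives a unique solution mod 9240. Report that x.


Product of moduli M = 3 · 7 · 8 · 11 · 5 = 9240.
Merge one congruence at a time:
  Start: x ≡ 0 (mod 3).
  Combine with x ≡ 2 (mod 7); new modulus lcm = 21.
    Write x = 0 + 3·t and substitute into x ≡ 2 (mod 7): 3·t ≡ 2 − 0 = 2 (mod 7).
    The inverse of 3 mod 7 is 5 (since 3·5 = 15 = 2·7 + 1), so t ≡ 5·2 = 10 ≡ 3 (mod 7).
    Then x = 0 + 3·3 = 9, valid modulo lcm(3, 7) = 21: x ≡ 9 (mod 21).
  Combine with x ≡ 5 (mod 8); new modulus lcm = 168.
    Write x = 9 + 21·t and substitute into x ≡ 5 (mod 8): 21·t ≡ 5 − 9 = -4 (mod 8).
    Reduce coefficients mod 8: 5·t ≡ 4 (mod 8).
    The inverse of 5 mod 8 is 5 (since 5·5 = 25 = 3·8 + 1), so t ≡ 5·4 = 20 ≡ 4 (mod 8).
    Then x = 9 + 21·4 = 93, valid modulo lcm(21, 8) = 168: x ≡ 93 (mod 168).
  Combine with x ≡ 1 (mod 11); new modulus lcm = 1848.
    Write x = 93 + 168·t and substitute into x ≡ 1 (mod 11): 168·t ≡ 1 − 93 = -92 (mod 11).
    Reduce coefficients mod 11: 3·t ≡ 7 (mod 11).
    The inverse of 3 mod 11 is 4 (since 3·4 = 12 = 1·11 + 1), so t ≡ 4·7 = 28 ≡ 6 (mod 11).
    Then x = 93 + 168·6 = 1101, valid modulo lcm(168, 11) = 1848: x ≡ 1101 (mod 1848).
  Combine with x ≡ 0 (mod 5); new modulus lcm = 9240.
    Write x = 1101 + 1848·t and substitute into x ≡ 0 (mod 5): 1848·t ≡ 0 − 1101 = -1101 (mod 5).
    Reduce coefficients mod 5: 3·t ≡ 4 (mod 5).
    The inverse of 3 mod 5 is 2 (since 3·2 = 6 = 1·5 + 1), so t ≡ 2·4 = 8 ≡ 3 (mod 5).
    Then x = 1101 + 1848·3 = 6645, valid modulo lcm(1848, 5) = 9240: x ≡ 6645 (mod 9240).
Verify against each original: 6645 mod 3 = 0, 6645 mod 7 = 2, 6645 mod 8 = 5, 6645 mod 11 = 1, 6645 mod 5 = 0.

x ≡ 6645 (mod 9240).


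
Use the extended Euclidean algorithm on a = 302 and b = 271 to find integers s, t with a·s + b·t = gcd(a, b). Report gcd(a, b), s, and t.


Euclidean algorithm on (302, 271) — divide until remainder is 0:
  302 = 1 · 271 + 31
  271 = 8 · 31 + 23
  31 = 1 · 23 + 8
  23 = 2 · 8 + 7
  8 = 1 · 7 + 1
  7 = 7 · 1 + 0
gcd(302, 271) = 1.
Track Bezout coefficients alongside the remainders: start with r₀ = 302 = a·1 + b·0 (s = 1, t = 0) and r₁ = 271 = a·0 + b·1 (s = 0, t = 1); each new remainder r_{k+1} = r_{k-1} − q_k·r_k inherits s_{k+1} = s_{k-1} − q_k·s_k, t_{k+1} = t_{k-1} − q_k·t_k, so r_k = a·s_k + b·t_k at every step:
  q = 1: r = 31, s = 1 − 1·0 = 1, t = 0 − 1·1 = -1  (check: 302·1 + 271·(-1) = 31)
  q = 8: r = 23, s = 0 − 8·1 = -8, t = 1 − 8·(-1) = 9  (check: 302·(-8) + 271·9 = 23)
  q = 1: r = 8, s = 1 − 1·(-8) = 9, t = -1 − 1·9 = -10  (check: 302·9 + 271·(-10) = 8)
  q = 2: r = 7, s = -8 − 2·9 = -26, t = 9 − 2·(-10) = 29  (check: 302·(-26) + 271·29 = 7)
  q = 1: r = 1, s = 9 − 1·(-26) = 35, t = -10 − 1·29 = -39  (check: 302·35 + 271·(-39) = 1)
The row with r = 1 (the gcd) gives the Bezout coefficients s = 35, t = -39.
Result: 302 · (35) + 271 · (-39) = 1.

gcd(302, 271) = 1; s = 35, t = -39 (check: 302·35 + 271·(-39) = 1).


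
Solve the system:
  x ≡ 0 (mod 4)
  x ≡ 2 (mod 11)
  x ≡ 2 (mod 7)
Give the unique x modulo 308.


Moduli 4, 11, 7 are pairwise coprime; by CRT there is a unique solution modulo M = 4 · 11 · 7 = 308.
Solve pairwise, accumulating the modulus:
  Start with x ≡ 0 (mod 4).
  Combine with x ≡ 2 (mod 11): since gcd(4, 11) = 1, we get a unique residue mod 44.
    Write x = 0 + 4·t and substitute into x ≡ 2 (mod 11): 4·t ≡ 2 − 0 = 2 (mod 11).
    The inverse of 4 mod 11 is 3 (since 4·3 = 12 = 1·11 + 1), so t ≡ 3·2 = 6 ≡ 6 (mod 11).
    Then x = 0 + 4·6 = 24, valid modulo lcm(4, 11) = 44: x ≡ 24 (mod 44).
  Combine with x ≡ 2 (mod 7): since gcd(44, 7) = 1, we get a unique residue mod 308.
    Write x = 24 + 44·t and substitute into x ≡ 2 (mod 7): 44·t ≡ 2 − 24 = -22 (mod 7).
    Reduce coefficients mod 7: 2·t ≡ 6 (mod 7).
    The inverse of 2 mod 7 is 4 (since 2·4 = 8 = 1·7 + 1), so t ≡ 4·6 = 24 ≡ 3 (mod 7).
    Then x = 24 + 44·3 = 156, valid modulo lcm(44, 7) = 308: x ≡ 156 (mod 308).
Verify: 156 mod 4 = 0 ✓, 156 mod 11 = 2 ✓, 156 mod 7 = 2 ✓.

x ≡ 156 (mod 308).


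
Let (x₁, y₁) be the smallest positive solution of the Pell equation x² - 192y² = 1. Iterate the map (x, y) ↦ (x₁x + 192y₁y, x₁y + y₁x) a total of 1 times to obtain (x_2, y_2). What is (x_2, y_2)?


Step 1: Find the fundamental solution (x₁, y₁) of x² - 192y² = 1.
  Expand √192 as a continued fraction. a₀ = ⌊√192⌋ = 13; iterate m_{k+1} = d_k·a_k − m_k, d_{k+1} = (192 − m_{k+1}²)/d_k, a_{k+1} = ⌊(a₀ + m_{k+1})/d_{k+1}⌋ (starting m₀ = 0, d₀ = 1), with convergents p_k = a_k·p_{k-1} + p_{k-2}, q_k = a_k·q_{k-1} + q_{k-2} (p₋₁ = 1, q₋₁ = 0):
  k = 0: a₀ = 13; p₀/q₀ = 13/1; p₀² − 192·q₀² = 169 − 192 = -23.
  k = 1: m = 13, d = 23, a = ⌊(13 + 13)/23⌋ = 1; p/q = (1·13 + 1)/(1·1 + 0) = 14/1; p² − 192·q² = 196 − 192 = 4.
  k = 2: m = 10, d = 4, a = ⌊(13 + 10)/4⌋ = 5; p/q = (5·14 + 13)/(5·1 + 1) = 83/6; p² − 192·q² = 6889 − 6912 = -23.
  k = 3: m = 10, d = 23, a = ⌊(13 + 10)/23⌋ = 1; p/q = (1·83 + 14)/(1·6 + 1) = 97/7; p² − 192·q² = 9409 − 9408 = 1.
  The first convergent with p² − 192·q² = 1 gives the fundamental solution (x₁, y₁) = (97, 7).
Step 2: Apply the recurrence (x_{n+1}, y_{n+1}) = (x₁x_n + 192y₁y_n, x₁y_n + y₁x_n) repeatedly.
  From (x_1, y_1) = (97, 7): x_2 = 97·97 + 192·7·7 = 18817; y_2 = 97·7 + 7·97 = 1358.
Step 3: Verify x_2² - 192·y_2² = 354079489 - 354079488 = 1 (should be 1). ✓

(x_1, y_1) = (97, 7); (x_2, y_2) = (18817, 1358).


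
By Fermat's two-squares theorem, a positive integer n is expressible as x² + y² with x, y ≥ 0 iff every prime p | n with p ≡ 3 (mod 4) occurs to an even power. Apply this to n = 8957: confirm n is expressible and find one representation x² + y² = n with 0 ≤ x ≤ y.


Step 1: Factor n = 8957 = 13^2 · 53.
Step 2: Check the mod-4 condition on each prime factor: 13 ≡ 1 (mod 4), exponent 2; 53 ≡ 1 (mod 4), exponent 1.
All primes ≡ 3 (mod 4) appear to even exponent (or don't appear), so by the two-squares theorem n IS expressible as a sum of two squares.
Step 3: Build a representation. Here n = 13 · 13 · 53 is a product of primes ≡ 1 (mod 4). Each prime p ≡ 1 (mod 4) is itself a sum of two squares; find a² by testing p − a² for a perfect square:
  13: 13 − 1² = 12, 13 − 2² = 9 = 3² ⇒ 13 = 2² + 3².
  53: 53 − 1² = 52, 53 − 2² = 49 = 7² ⇒ 53 = 2² + 7².
  Combine using the Brahmagupta–Fibonacci identity (a² + b²)(c² + d²) = (ac − bd)² + (ad + bc)² = (ac + bd)² + (ad − bc)²:
  13 · 13 = 169: from (2² + 3²)(2² + 3²), take (2·2 − 3·3, 2·3 + 3·2) = (4 − 9, 6 + 6) = (-5, 12); dropping signs (only squares matter) gives (5, 12); check 5² + 12² = 25 + 144 = 169 ✓.
  169 · 53 = 8957: from (5² + 12²)(2² + 7²), take (5·2 − 12·7, 5·7 + 12·2) = (10 − 84, 35 + 24) = (-74, 59); dropping signs (only squares matter) gives (74, 59); check 74² + 59² = 5476 + 3481 = 8957 ✓.
Step 4: Order so x ≤ y and verify: 59² + 74² = 3481 + 5476 = 8957 = n. ✓

n = 8957 = 59² + 74² (one valid representation with x ≤ y).


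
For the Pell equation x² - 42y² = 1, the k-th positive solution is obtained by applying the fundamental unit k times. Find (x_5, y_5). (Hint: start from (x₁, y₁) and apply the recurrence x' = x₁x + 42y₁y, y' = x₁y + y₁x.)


Step 1: Find the fundamental solution (x₁, y₁) of x² - 42y² = 1.
  Expand √42 as a continued fraction. a₀ = ⌊√42⌋ = 6; iterate m_{k+1} = d_k·a_k − m_k, d_{k+1} = (42 − m_{k+1}²)/d_k, a_{k+1} = ⌊(a₀ + m_{k+1})/d_{k+1}⌋ (starting m₀ = 0, d₀ = 1), with convergents p_k = a_k·p_{k-1} + p_{k-2}, q_k = a_k·q_{k-1} + q_{k-2} (p₋₁ = 1, q₋₁ = 0):
  k = 0: a₀ = 6; p₀/q₀ = 6/1; p₀² − 42·q₀² = 36 − 42 = -6.
  k = 1: m = 6, d = 6, a = ⌊(6 + 6)/6⌋ = 2; p/q = (2·6 + 1)/(2·1 + 0) = 13/2; p² − 42·q² = 169 − 168 = 1.
  The first convergent with p² − 42·q² = 1 gives the fundamental solution (x₁, y₁) = (13, 2).
Step 2: Apply the recurrence (x_{n+1}, y_{n+1}) = (x₁x_n + 42y₁y_n, x₁y_n + y₁x_n) repeatedly.
  From (x_1, y_1) = (13, 2): x_2 = 13·13 + 42·2·2 = 337; y_2 = 13·2 + 2·13 = 52.
  From (x_2, y_2) = (337, 52): x_3 = 13·337 + 42·2·52 = 8749; y_3 = 13·52 + 2·337 = 1350.
  From (x_3, y_3) = (8749, 1350): x_4 = 13·8749 + 42·2·1350 = 227137; y_4 = 13·1350 + 2·8749 = 35048.
  From (x_4, y_4) = (227137, 35048): x_5 = 13·227137 + 42·2·35048 = 5896813; y_5 = 13·35048 + 2·227137 = 909898.
Step 3: Verify x_5² - 42·y_5² = 34772403556969 - 34772403556968 = 1 (should be 1). ✓

(x_1, y_1) = (13, 2); (x_5, y_5) = (5896813, 909898).


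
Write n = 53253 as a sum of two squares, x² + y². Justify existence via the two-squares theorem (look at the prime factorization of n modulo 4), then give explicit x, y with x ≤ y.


Step 1: Factor n = 53253 = 3^2 · 61 · 97.
Step 2: Check the mod-4 condition on each prime factor: 3 ≡ 3 (mod 4), exponent 2 (must be even); 61 ≡ 1 (mod 4), exponent 1; 97 ≡ 1 (mod 4), exponent 1.
All primes ≡ 3 (mod 4) appear to even exponent (or don't appear), so by the two-squares theorem n IS expressible as a sum of two squares.
Step 3: Build a representation. Group n = k² · m with k = 3 and m = 61 · 97 = 5917 (a product of primes ≡ 1 (mod 4)); a representation of m scales to one of n via (k·x)² + (k·y)² = k²(x² + y²). Each prime p ≡ 1 (mod 4) is itself a sum of two squares; find a² by testing p − a² for a perfect square:
  61: 61 − 1² = 60, 61 − 2² = 57, 61 − 3² = 52, 61 − 4² = 45, 61 − 5² = 36 = 6² ⇒ 61 = 5² + 6².
  97: 97 − 1² = 96, 97 − 2² = 93, 97 − 3² = 88, 97 − 4² = 81 = 9² ⇒ 97 = 4² + 9².
  Combine using the Brahmagupta–Fibonacci identity (a² + b²)(c² + d²) = (ac − bd)² + (ad + bc)² = (ac + bd)² + (ad − bc)²:
  61 · 97 = 5917: from (5² + 6²)(4² + 9²), take (5·4 − 6·9, 5·9 + 6·4) = (20 − 54, 45 + 24) = (-34, 69); dropping signs (only squares matter) gives (34, 69); check 34² + 69² = 1156 + 4761 = 5917 ✓.
  Scale by k = 3: (3·34, 3·69) = (102, 207).
Step 4: Order so x ≤ y and verify: 102² + 207² = 10404 + 42849 = 53253 = n. ✓

n = 53253 = 102² + 207² (one valid representation with x ≤ y).


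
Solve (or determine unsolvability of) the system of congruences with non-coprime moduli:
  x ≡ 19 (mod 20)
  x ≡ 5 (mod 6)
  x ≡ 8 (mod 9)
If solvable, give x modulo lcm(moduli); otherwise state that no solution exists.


Moduli 20, 6, 9 are not pairwise coprime, so CRT works modulo lcm(m_i) when all pairwise compatibility conditions hold.
Pairwise compatibility: gcd(m_i, m_j) must divide a_i - a_j for every pair.
Merge one congruence at a time:
  Start: x ≡ 19 (mod 20).
  Combine with x ≡ 5 (mod 6): gcd(20, 6) = 2; 5 - 19 = -14, which IS divisible by 2, so compatible.
    Write x = 19 + 20·t and substitute into x ≡ 5 (mod 6): 20·t ≡ 5 − 19 = -14 (mod 6).
    Divide the congruence (and modulus) by g = 2: 10·t ≡ -7 (mod 3).
    Reduce coefficients mod 3: 1·t ≡ 2 (mod 3).
    So t ≡ 2 (mod 3).
    Then x = 19 + 20·2 = 59, valid modulo lcm(20, 6) = 60: x ≡ 59 (mod 60).
  Combine with x ≡ 8 (mod 9): gcd(60, 9) = 3; 8 - 59 = -51, which IS divisible by 3, so compatible.
    Write x = 59 + 60·t and substitute into x ≡ 8 (mod 9): 60·t ≡ 8 − 59 = -51 (mod 9).
    Divide the congruence (and modulus) by g = 3: 20·t ≡ -17 (mod 3).
    Reduce coefficients mod 3: 2·t ≡ 1 (mod 3).
    The inverse of 2 mod 3 is 2 (since 2·2 = 4 = 1·3 + 1), so t ≡ 2·1 = 2 ≡ 2 (mod 3).
    Then x = 59 + 60·2 = 179, valid modulo lcm(60, 9) = 180: x ≡ 179 (mod 180).
Verify: 179 mod 20 = 19, 179 mod 6 = 5, 179 mod 9 = 8.

x ≡ 179 (mod 180).


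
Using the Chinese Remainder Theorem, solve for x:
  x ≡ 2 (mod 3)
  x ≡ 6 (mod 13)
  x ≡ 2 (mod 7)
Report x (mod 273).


Moduli 3, 13, 7 are pairwise coprime; by CRT there is a unique solution modulo M = 3 · 13 · 7 = 273.
Solve pairwise, accumulating the modulus:
  Start with x ≡ 2 (mod 3).
  Combine with x ≡ 6 (mod 13): since gcd(3, 13) = 1, we get a unique residue mod 39.
    Write x = 2 + 3·t and substitute into x ≡ 6 (mod 13): 3·t ≡ 6 − 2 = 4 (mod 13).
    The inverse of 3 mod 13 is 9 (since 3·9 = 27 = 2·13 + 1), so t ≡ 9·4 = 36 ≡ 10 (mod 13).
    Then x = 2 + 3·10 = 32, valid modulo lcm(3, 13) = 39: x ≡ 32 (mod 39).
  Combine with x ≡ 2 (mod 7): since gcd(39, 7) = 1, we get a unique residue mod 273.
    Write x = 32 + 39·t and substitute into x ≡ 2 (mod 7): 39·t ≡ 2 − 32 = -30 (mod 7).
    Reduce coefficients mod 7: 4·t ≡ 5 (mod 7).
    The inverse of 4 mod 7 is 2 (since 4·2 = 8 = 1·7 + 1), so t ≡ 2·5 = 10 ≡ 3 (mod 7).
    Then x = 32 + 39·3 = 149, valid modulo lcm(39, 7) = 273: x ≡ 149 (mod 273).
Verify: 149 mod 3 = 2 ✓, 149 mod 13 = 6 ✓, 149 mod 7 = 2 ✓.

x ≡ 149 (mod 273).


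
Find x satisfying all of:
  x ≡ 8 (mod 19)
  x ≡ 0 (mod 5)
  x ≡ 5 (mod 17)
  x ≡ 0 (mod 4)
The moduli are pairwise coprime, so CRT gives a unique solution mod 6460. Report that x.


Product of moduli M = 19 · 5 · 17 · 4 = 6460.
Merge one congruence at a time:
  Start: x ≡ 8 (mod 19).
  Combine with x ≡ 0 (mod 5); new modulus lcm = 95.
    Write x = 8 + 19·t and substitute into x ≡ 0 (mod 5): 19·t ≡ 0 − 8 = -8 (mod 5).
    Reduce coefficients mod 5: 4·t ≡ 2 (mod 5).
    The inverse of 4 mod 5 is 4 (since 4·4 = 16 = 3·5 + 1), so t ≡ 4·2 = 8 ≡ 3 (mod 5).
    Then x = 8 + 19·3 = 65, valid modulo lcm(19, 5) = 95: x ≡ 65 (mod 95).
  Combine with x ≡ 5 (mod 17); new modulus lcm = 1615.
    Write x = 65 + 95·t and substitute into x ≡ 5 (mod 17): 95·t ≡ 5 − 65 = -60 (mod 17).
    Reduce coefficients mod 17: 10·t ≡ 8 (mod 17).
    The inverse of 10 mod 17 is 12 (since 10·12 = 120 = 7·17 + 1), so t ≡ 12·8 = 96 ≡ 11 (mod 17).
    Then x = 65 + 95·11 = 1110, valid modulo lcm(95, 17) = 1615: x ≡ 1110 (mod 1615).
  Combine with x ≡ 0 (mod 4); new modulus lcm = 6460.
    Write x = 1110 + 1615·t and substitute into x ≡ 0 (mod 4): 1615·t ≡ 0 − 1110 = -1110 (mod 4).
    Reduce coefficients mod 4: 3·t ≡ 2 (mod 4).
    The inverse of 3 mod 4 is 3 (since 3·3 = 9 = 2·4 + 1), so t ≡ 3·2 = 6 ≡ 2 (mod 4).
    Then x = 1110 + 1615·2 = 4340, valid modulo lcm(1615, 4) = 6460: x ≡ 4340 (mod 6460).
Verify against each original: 4340 mod 19 = 8, 4340 mod 5 = 0, 4340 mod 17 = 5, 4340 mod 4 = 0.

x ≡ 4340 (mod 6460).


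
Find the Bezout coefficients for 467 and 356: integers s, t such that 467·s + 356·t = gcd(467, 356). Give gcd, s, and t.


Euclidean algorithm on (467, 356) — divide until remainder is 0:
  467 = 1 · 356 + 111
  356 = 3 · 111 + 23
  111 = 4 · 23 + 19
  23 = 1 · 19 + 4
  19 = 4 · 4 + 3
  4 = 1 · 3 + 1
  3 = 3 · 1 + 0
gcd(467, 356) = 1.
Track Bezout coefficients alongside the remainders: start with r₀ = 467 = a·1 + b·0 (s = 1, t = 0) and r₁ = 356 = a·0 + b·1 (s = 0, t = 1); each new remainder r_{k+1} = r_{k-1} − q_k·r_k inherits s_{k+1} = s_{k-1} − q_k·s_k, t_{k+1} = t_{k-1} − q_k·t_k, so r_k = a·s_k + b·t_k at every step:
  q = 1: r = 111, s = 1 − 1·0 = 1, t = 0 − 1·1 = -1  (check: 467·1 + 356·(-1) = 111)
  q = 3: r = 23, s = 0 − 3·1 = -3, t = 1 − 3·(-1) = 4  (check: 467·(-3) + 356·4 = 23)
  q = 4: r = 19, s = 1 − 4·(-3) = 13, t = -1 − 4·4 = -17  (check: 467·13 + 356·(-17) = 19)
  q = 1: r = 4, s = -3 − 1·13 = -16, t = 4 − 1·(-17) = 21  (check: 467·(-16) + 356·21 = 4)
  q = 4: r = 3, s = 13 − 4·(-16) = 77, t = -17 − 4·21 = -101  (check: 467·77 + 356·(-101) = 3)
  q = 1: r = 1, s = -16 − 1·77 = -93, t = 21 − 1·(-101) = 122  (check: 467·(-93) + 356·122 = 1)
The row with r = 1 (the gcd) gives the Bezout coefficients s = -93, t = 122.
Result: 467 · (-93) + 356 · (122) = 1.

gcd(467, 356) = 1; s = -93, t = 122 (check: 467·(-93) + 356·122 = 1).


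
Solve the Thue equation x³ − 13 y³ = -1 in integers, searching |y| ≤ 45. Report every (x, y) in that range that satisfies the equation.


The equation is x³ - 13y³ = -1. For fixed y, x³ = 13·y³ − 1, so a solution requires the RHS to be a perfect cube.
Strategy: iterate y from -45 to 45, compute RHS = 13·y³ − 1, and check whether it is a (positive or negative) perfect cube.
Check small values of y:
  y = 0: RHS = -1 = (-1)³ ⇒ x = -1 works.
  y = 1: RHS = 12 is not a perfect cube.
  y = -1: RHS = -14 is not a perfect cube.
  y = 2: RHS = 103 is not a perfect cube.
  y = -2: RHS = -105 is not a perfect cube.
  y = 3: RHS = 350 is not a perfect cube.
  y = -3: RHS = -352 is not a perfect cube.
Continuing the search up to |y| = 45 finds no further solutions beyond those listed.
Collected solutions: (-1, 0).

Solutions (with |y| ≤ 45): (-1, 0).


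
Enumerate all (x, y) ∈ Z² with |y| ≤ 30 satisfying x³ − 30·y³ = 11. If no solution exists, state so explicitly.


The equation is x³ - 30y³ = 11. For fixed y, x³ = 30·y³ + 11, so a solution requires the RHS to be a perfect cube.
Strategy: iterate y from -30 to 30, compute RHS = 30·y³ + 11, and check whether it is a (positive or negative) perfect cube.
Check small values of y:
  y = 0: RHS = 11 is not a perfect cube.
  y = 1: RHS = 41 is not a perfect cube.
  y = -1: RHS = -19 is not a perfect cube.
  y = 2: RHS = 251 is not a perfect cube.
  y = -2: RHS = -229 is not a perfect cube.
  y = 3: RHS = 821 is not a perfect cube.
  y = -3: RHS = -799 is not a perfect cube.
Continuing the search up to |y| = 30 finds no solutions either.
No (x, y) in the scanned range satisfies the equation.

No integer solutions with |y| ≤ 30.


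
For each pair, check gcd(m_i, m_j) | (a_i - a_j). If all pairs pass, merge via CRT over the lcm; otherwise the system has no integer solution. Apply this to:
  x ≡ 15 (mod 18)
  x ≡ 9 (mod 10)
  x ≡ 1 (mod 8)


Moduli 18, 10, 8 are not pairwise coprime, so CRT works modulo lcm(m_i) when all pairwise compatibility conditions hold.
Pairwise compatibility: gcd(m_i, m_j) must divide a_i - a_j for every pair.
Merge one congruence at a time:
  Start: x ≡ 15 (mod 18).
  Combine with x ≡ 9 (mod 10): gcd(18, 10) = 2; 9 - 15 = -6, which IS divisible by 2, so compatible.
    Write x = 15 + 18·t and substitute into x ≡ 9 (mod 10): 18·t ≡ 9 − 15 = -6 (mod 10).
    Divide the congruence (and modulus) by g = 2: 9·t ≡ -3 (mod 5).
    Reduce coefficients mod 5: 4·t ≡ 2 (mod 5).
    The inverse of 4 mod 5 is 4 (since 4·4 = 16 = 3·5 + 1), so t ≡ 4·2 = 8 ≡ 3 (mod 5).
    Then x = 15 + 18·3 = 69, valid modulo lcm(18, 10) = 90: x ≡ 69 (mod 90).
  Combine with x ≡ 1 (mod 8): gcd(90, 8) = 2; 1 - 69 = -68, which IS divisible by 2, so compatible.
    Write x = 69 + 90·t and substitute into x ≡ 1 (mod 8): 90·t ≡ 1 − 69 = -68 (mod 8).
    Divide the congruence (and modulus) by g = 2: 45·t ≡ -34 (mod 4).
    Reduce coefficients mod 4: 1·t ≡ 2 (mod 4).
    So t ≡ 2 (mod 4).
    Then x = 69 + 90·2 = 249, valid modulo lcm(90, 8) = 360: x ≡ 249 (mod 360).
Verify: 249 mod 18 = 15, 249 mod 10 = 9, 249 mod 8 = 1.

x ≡ 249 (mod 360).


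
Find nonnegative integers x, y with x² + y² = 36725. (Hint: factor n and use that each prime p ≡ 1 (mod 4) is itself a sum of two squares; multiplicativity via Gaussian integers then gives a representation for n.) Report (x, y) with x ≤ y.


Step 1: Factor n = 36725 = 5^2 · 13 · 113.
Step 2: Check the mod-4 condition on each prime factor: 5 ≡ 1 (mod 4), exponent 2; 13 ≡ 1 (mod 4), exponent 1; 113 ≡ 1 (mod 4), exponent 1.
All primes ≡ 3 (mod 4) appear to even exponent (or don't appear), so by the two-squares theorem n IS expressible as a sum of two squares.
Step 3: Build a representation. Group n = k² · m with k = 5 and m = 13 · 113 = 1469 (a product of primes ≡ 1 (mod 4)); a representation of m scales to one of n via (k·x)² + (k·y)² = k²(x² + y²). Each prime p ≡ 1 (mod 4) is itself a sum of two squares; find a² by testing p − a² for a perfect square:
  13: 13 − 1² = 12, 13 − 2² = 9 = 3² ⇒ 13 = 2² + 3².
  113: 113 − 1² = 112, 113 − 2² = 109, 113 − 3² = 104, 113 − 4² = 97, 113 − 5² = 88, 113 − 6² = 77, 113 − 7² = 64 = 8² ⇒ 113 = 7² + 8².
  Combine using the Brahmagupta–Fibonacci identity (a² + b²)(c² + d²) = (ac − bd)² + (ad + bc)² = (ac + bd)² + (ad − bc)²:
  13 · 113 = 1469: from (2² + 3²)(7² + 8²), take (2·7 − 3·8, 2·8 + 3·7) = (14 − 24, 16 + 21) = (-10, 37); dropping signs (only squares matter) gives (10, 37); check 10² + 37² = 100 + 1369 = 1469 ✓.
  Scale by k = 5: (5·10, 5·37) = (50, 185).
Step 4: Order so x ≤ y and verify: 50² + 185² = 2500 + 34225 = 36725 = n. ✓

n = 36725 = 50² + 185² (one valid representation with x ≤ y).


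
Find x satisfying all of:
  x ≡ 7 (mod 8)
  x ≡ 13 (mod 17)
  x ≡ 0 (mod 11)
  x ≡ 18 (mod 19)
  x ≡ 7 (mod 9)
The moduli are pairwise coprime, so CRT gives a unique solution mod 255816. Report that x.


Product of moduli M = 8 · 17 · 11 · 19 · 9 = 255816.
Merge one congruence at a time:
  Start: x ≡ 7 (mod 8).
  Combine with x ≡ 13 (mod 17); new modulus lcm = 136.
    Write x = 7 + 8·t and substitute into x ≡ 13 (mod 17): 8·t ≡ 13 − 7 = 6 (mod 17).
    The inverse of 8 mod 17 is 15 (since 8·15 = 120 = 7·17 + 1), so t ≡ 15·6 = 90 ≡ 5 (mod 17).
    Then x = 7 + 8·5 = 47, valid modulo lcm(8, 17) = 136: x ≡ 47 (mod 136).
  Combine with x ≡ 0 (mod 11); new modulus lcm = 1496.
    Write x = 47 + 136·t and substitute into x ≡ 0 (mod 11): 136·t ≡ 0 − 47 = -47 (mod 11).
    Reduce coefficients mod 11: 4·t ≡ 8 (mod 11).
    The inverse of 4 mod 11 is 3 (since 4·3 = 12 = 1·11 + 1), so t ≡ 3·8 = 24 ≡ 2 (mod 11).
    Then x = 47 + 136·2 = 319, valid modulo lcm(136, 11) = 1496: x ≡ 319 (mod 1496).
  Combine with x ≡ 18 (mod 19); new modulus lcm = 28424.
    Write x = 319 + 1496·t and substitute into x ≡ 18 (mod 19): 1496·t ≡ 18 − 319 = -301 (mod 19).
    Reduce coefficients mod 19: 14·t ≡ 3 (mod 19).
    The inverse of 14 mod 19 is 15 (since 14·15 = 210 = 11·19 + 1), so t ≡ 15·3 = 45 ≡ 7 (mod 19).
    Then x = 319 + 1496·7 = 10791, valid modulo lcm(1496, 19) = 28424: x ≡ 10791 (mod 28424).
  Combine with x ≡ 7 (mod 9); new modulus lcm = 255816.
    Write x = 10791 + 28424·t and substitute into x ≡ 7 (mod 9): 28424·t ≡ 7 − 10791 = -10784 (mod 9).
    Reduce coefficients mod 9: 2·t ≡ 7 (mod 9).
    The inverse of 2 mod 9 is 5 (since 2·5 = 10 = 1·9 + 1), so t ≡ 5·7 = 35 ≡ 8 (mod 9).
    Then x = 10791 + 28424·8 = 238183, valid modulo lcm(28424, 9) = 255816: x ≡ 238183 (mod 255816).
Verify against each original: 238183 mod 8 = 7, 238183 mod 17 = 13, 238183 mod 11 = 0, 238183 mod 19 = 18, 238183 mod 9 = 7.

x ≡ 238183 (mod 255816).


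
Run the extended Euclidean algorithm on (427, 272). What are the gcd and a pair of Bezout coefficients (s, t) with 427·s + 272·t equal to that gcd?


Euclidean algorithm on (427, 272) — divide until remainder is 0:
  427 = 1 · 272 + 155
  272 = 1 · 155 + 117
  155 = 1 · 117 + 38
  117 = 3 · 38 + 3
  38 = 12 · 3 + 2
  3 = 1 · 2 + 1
  2 = 2 · 1 + 0
gcd(427, 272) = 1.
Track Bezout coefficients alongside the remainders: start with r₀ = 427 = a·1 + b·0 (s = 1, t = 0) and r₁ = 272 = a·0 + b·1 (s = 0, t = 1); each new remainder r_{k+1} = r_{k-1} − q_k·r_k inherits s_{k+1} = s_{k-1} − q_k·s_k, t_{k+1} = t_{k-1} − q_k·t_k, so r_k = a·s_k + b·t_k at every step:
  q = 1: r = 155, s = 1 − 1·0 = 1, t = 0 − 1·1 = -1  (check: 427·1 + 272·(-1) = 155)
  q = 1: r = 117, s = 0 − 1·1 = -1, t = 1 − 1·(-1) = 2  (check: 427·(-1) + 272·2 = 117)
  q = 1: r = 38, s = 1 − 1·(-1) = 2, t = -1 − 1·2 = -3  (check: 427·2 + 272·(-3) = 38)
  q = 3: r = 3, s = -1 − 3·2 = -7, t = 2 − 3·(-3) = 11  (check: 427·(-7) + 272·11 = 3)
  q = 12: r = 2, s = 2 − 12·(-7) = 86, t = -3 − 12·11 = -135  (check: 427·86 + 272·(-135) = 2)
  q = 1: r = 1, s = -7 − 1·86 = -93, t = 11 − 1·(-135) = 146  (check: 427·(-93) + 272·146 = 1)
The row with r = 1 (the gcd) gives the Bezout coefficients s = -93, t = 146.
Result: 427 · (-93) + 272 · (146) = 1.

gcd(427, 272) = 1; s = -93, t = 146 (check: 427·(-93) + 272·146 = 1).


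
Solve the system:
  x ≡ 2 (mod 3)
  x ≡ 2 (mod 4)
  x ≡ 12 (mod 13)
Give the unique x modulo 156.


Moduli 3, 4, 13 are pairwise coprime; by CRT there is a unique solution modulo M = 3 · 4 · 13 = 156.
Solve pairwise, accumulating the modulus:
  Start with x ≡ 2 (mod 3).
  Combine with x ≡ 2 (mod 4): since gcd(3, 4) = 1, we get a unique residue mod 12.
    Write x = 2 + 3·t and substitute into x ≡ 2 (mod 4): 3·t ≡ 2 − 2 = 0 (mod 4).
    The inverse of 3 mod 4 is 3 (since 3·3 = 9 = 2·4 + 1), so t ≡ 3·0 = 0 ≡ 0 (mod 4).
    Then x = 2 + 3·0 = 2, valid modulo lcm(3, 4) = 12: x ≡ 2 (mod 12).
  Combine with x ≡ 12 (mod 13): since gcd(12, 13) = 1, we get a unique residue mod 156.
    Write x = 2 + 12·t and substitute into x ≡ 12 (mod 13): 12·t ≡ 12 − 2 = 10 (mod 13).
    The inverse of 12 mod 13 is 12 (since 12·12 = 144 = 11·13 + 1), so t ≡ 12·10 = 120 ≡ 3 (mod 13).
    Then x = 2 + 12·3 = 38, valid modulo lcm(12, 13) = 156: x ≡ 38 (mod 156).
Verify: 38 mod 3 = 2 ✓, 38 mod 4 = 2 ✓, 38 mod 13 = 12 ✓.

x ≡ 38 (mod 156).


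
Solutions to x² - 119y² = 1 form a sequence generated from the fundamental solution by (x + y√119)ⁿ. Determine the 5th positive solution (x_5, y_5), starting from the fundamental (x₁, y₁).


Step 1: Find the fundamental solution (x₁, y₁) of x² - 119y² = 1.
  Expand √119 as a continued fraction. a₀ = ⌊√119⌋ = 10; iterate m_{k+1} = d_k·a_k − m_k, d_{k+1} = (119 − m_{k+1}²)/d_k, a_{k+1} = ⌊(a₀ + m_{k+1})/d_{k+1}⌋ (starting m₀ = 0, d₀ = 1), with convergents p_k = a_k·p_{k-1} + p_{k-2}, q_k = a_k·q_{k-1} + q_{k-2} (p₋₁ = 1, q₋₁ = 0):
  k = 0: a₀ = 10; p₀/q₀ = 10/1; p₀² − 119·q₀² = 100 − 119 = -19.
  k = 1: m = 10, d = 19, a = ⌊(10 + 10)/19⌋ = 1; p/q = (1·10 + 1)/(1·1 + 0) = 11/1; p² − 119·q² = 121 − 119 = 2.
  k = 2: m = 9, d = 2, a = ⌊(10 + 9)/2⌋ = 9; p/q = (9·11 + 10)/(9·1 + 1) = 109/10; p² − 119·q² = 11881 − 11900 = -19.
  k = 3: m = 9, d = 19, a = ⌊(10 + 9)/19⌋ = 1; p/q = (1·109 + 11)/(1·10 + 1) = 120/11; p² − 119·q² = 14400 − 14399 = 1.
  The first convergent with p² − 119·q² = 1 gives the fundamental solution (x₁, y₁) = (120, 11).
Step 2: Apply the recurrence (x_{n+1}, y_{n+1}) = (x₁x_n + 119y₁y_n, x₁y_n + y₁x_n) repeatedly.
  From (x_1, y_1) = (120, 11): x_2 = 120·120 + 119·11·11 = 28799; y_2 = 120·11 + 11·120 = 2640.
  From (x_2, y_2) = (28799, 2640): x_3 = 120·28799 + 119·11·2640 = 6911640; y_3 = 120·2640 + 11·28799 = 633589.
  From (x_3, y_3) = (6911640, 633589): x_4 = 120·6911640 + 119·11·633589 = 1658764801; y_4 = 120·633589 + 11·6911640 = 152058720.
  From (x_4, y_4) = (1658764801, 152058720): x_5 = 120·1658764801 + 119·11·152058720 = 398096640600; y_5 = 120·152058720 + 11·1658764801 = 36493459211.
Step 3: Verify x_5² - 119·y_5² = 158480935257005568360000 - 158480935257005568359999 = 1 (should be 1). ✓

(x_1, y_1) = (120, 11); (x_5, y_5) = (398096640600, 36493459211).


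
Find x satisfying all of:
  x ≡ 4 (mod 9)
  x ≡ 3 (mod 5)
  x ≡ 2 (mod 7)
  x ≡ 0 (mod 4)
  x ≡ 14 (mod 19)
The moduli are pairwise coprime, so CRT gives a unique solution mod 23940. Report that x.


Product of moduli M = 9 · 5 · 7 · 4 · 19 = 23940.
Merge one congruence at a time:
  Start: x ≡ 4 (mod 9).
  Combine with x ≡ 3 (mod 5); new modulus lcm = 45.
    Write x = 4 + 9·t and substitute into x ≡ 3 (mod 5): 9·t ≡ 3 − 4 = -1 (mod 5).
    Reduce coefficients mod 5: 4·t ≡ 4 (mod 5).
    The inverse of 4 mod 5 is 4 (since 4·4 = 16 = 3·5 + 1), so t ≡ 4·4 = 16 ≡ 1 (mod 5).
    Then x = 4 + 9·1 = 13, valid modulo lcm(9, 5) = 45: x ≡ 13 (mod 45).
  Combine with x ≡ 2 (mod 7); new modulus lcm = 315.
    Write x = 13 + 45·t and substitute into x ≡ 2 (mod 7): 45·t ≡ 2 − 13 = -11 (mod 7).
    Reduce coefficients mod 7: 3·t ≡ 3 (mod 7).
    The inverse of 3 mod 7 is 5 (since 3·5 = 15 = 2·7 + 1), so t ≡ 5·3 = 15 ≡ 1 (mod 7).
    Then x = 13 + 45·1 = 58, valid modulo lcm(45, 7) = 315: x ≡ 58 (mod 315).
  Combine with x ≡ 0 (mod 4); new modulus lcm = 1260.
    Write x = 58 + 315·t and substitute into x ≡ 0 (mod 4): 315·t ≡ 0 − 58 = -58 (mod 4).
    Reduce coefficients mod 4: 3·t ≡ 2 (mod 4).
    The inverse of 3 mod 4 is 3 (since 3·3 = 9 = 2·4 + 1), so t ≡ 3·2 = 6 ≡ 2 (mod 4).
    Then x = 58 + 315·2 = 688, valid modulo lcm(315, 4) = 1260: x ≡ 688 (mod 1260).
  Combine with x ≡ 14 (mod 19); new modulus lcm = 23940.
    Write x = 688 + 1260·t and substitute into x ≡ 14 (mod 19): 1260·t ≡ 14 − 688 = -674 (mod 19).
    Reduce coefficients mod 19: 6·t ≡ 10 (mod 19).
    The inverse of 6 mod 19 is 16 (since 6·16 = 96 = 5·19 + 1), so t ≡ 16·10 = 160 ≡ 8 (mod 19).
    Then x = 688 + 1260·8 = 10768, valid modulo lcm(1260, 19) = 23940: x ≡ 10768 (mod 23940).
Verify against each original: 10768 mod 9 = 4, 10768 mod 5 = 3, 10768 mod 7 = 2, 10768 mod 4 = 0, 10768 mod 19 = 14.

x ≡ 10768 (mod 23940).


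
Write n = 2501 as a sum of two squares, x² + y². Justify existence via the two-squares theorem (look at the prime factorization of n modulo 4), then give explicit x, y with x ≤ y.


Step 1: Factor n = 2501 = 41 · 61.
Step 2: Check the mod-4 condition on each prime factor: 41 ≡ 1 (mod 4), exponent 1; 61 ≡ 1 (mod 4), exponent 1.
All primes ≡ 3 (mod 4) appear to even exponent (or don't appear), so by the two-squares theorem n IS expressible as a sum of two squares.
Step 3: Build a representation. Here n = 41 · 61 is a product of primes ≡ 1 (mod 4). Each prime p ≡ 1 (mod 4) is itself a sum of two squares; find a² by testing p − a² for a perfect square:
  41: 41 − 1² = 40, 41 − 2² = 37, 41 − 3² = 32, 41 − 4² = 25 = 5² ⇒ 41 = 4² + 5².
  61: 61 − 1² = 60, 61 − 2² = 57, 61 − 3² = 52, 61 − 4² = 45, 61 − 5² = 36 = 6² ⇒ 61 = 5² + 6².
  Combine using the Brahmagupta–Fibonacci identity (a² + b²)(c² + d²) = (ac − bd)² + (ad + bc)² = (ac + bd)² + (ad − bc)²:
  41 · 61 = 2501: from (4² + 5²)(5² + 6²), take (4·5 − 5·6, 4·6 + 5·5) = (20 − 30, 24 + 25) = (-10, 49); dropping signs (only squares matter) gives (10, 49); check 10² + 49² = 100 + 2401 = 2501 ✓.
Step 4: Order so x ≤ y and verify: 10² + 49² = 100 + 2401 = 2501 = n. ✓

n = 2501 = 10² + 49² (one valid representation with x ≤ y).


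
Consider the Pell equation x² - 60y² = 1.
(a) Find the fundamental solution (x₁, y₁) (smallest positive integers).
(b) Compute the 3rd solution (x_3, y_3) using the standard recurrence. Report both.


Step 1: Find the fundamental solution (x₁, y₁) of x² - 60y² = 1.
  Expand √60 as a continued fraction. a₀ = ⌊√60⌋ = 7; iterate m_{k+1} = d_k·a_k − m_k, d_{k+1} = (60 − m_{k+1}²)/d_k, a_{k+1} = ⌊(a₀ + m_{k+1})/d_{k+1}⌋ (starting m₀ = 0, d₀ = 1), with convergents p_k = a_k·p_{k-1} + p_{k-2}, q_k = a_k·q_{k-1} + q_{k-2} (p₋₁ = 1, q₋₁ = 0):
  k = 0: a₀ = 7; p₀/q₀ = 7/1; p₀² − 60·q₀² = 49 − 60 = -11.
  k = 1: m = 7, d = 11, a = ⌊(7 + 7)/11⌋ = 1; p/q = (1·7 + 1)/(1·1 + 0) = 8/1; p² − 60·q² = 64 − 60 = 4.
  k = 2: m = 4, d = 4, a = ⌊(7 + 4)/4⌋ = 2; p/q = (2·8 + 7)/(2·1 + 1) = 23/3; p² − 60·q² = 529 − 540 = -11.
  k = 3: m = 4, d = 11, a = ⌊(7 + 4)/11⌋ = 1; p/q = (1·23 + 8)/(1·3 + 1) = 31/4; p² − 60·q² = 961 − 960 = 1.
  The first convergent with p² − 60·q² = 1 gives the fundamental solution (x₁, y₁) = (31, 4).
Step 2: Apply the recurrence (x_{n+1}, y_{n+1}) = (x₁x_n + 60y₁y_n, x₁y_n + y₁x_n) repeatedly.
  From (x_1, y_1) = (31, 4): x_2 = 31·31 + 60·4·4 = 1921; y_2 = 31·4 + 4·31 = 248.
  From (x_2, y_2) = (1921, 248): x_3 = 31·1921 + 60·4·248 = 119071; y_3 = 31·248 + 4·1921 = 15372.
Step 3: Verify x_3² - 60·y_3² = 14177903041 - 14177903040 = 1 (should be 1). ✓

(x_1, y_1) = (31, 4); (x_3, y_3) = (119071, 15372).


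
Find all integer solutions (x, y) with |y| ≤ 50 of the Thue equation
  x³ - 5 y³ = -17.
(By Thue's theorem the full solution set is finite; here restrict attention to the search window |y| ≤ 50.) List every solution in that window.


The equation is x³ - 5y³ = -17. For fixed y, x³ = 5·y³ − 17, so a solution requires the RHS to be a perfect cube.
Strategy: iterate y from -50 to 50, compute RHS = 5·y³ − 17, and check whether it is a (positive or negative) perfect cube.
Check small values of y:
  y = 0: RHS = -17 is not a perfect cube.
  y = 1: RHS = -12 is not a perfect cube.
  y = -1: RHS = -22 is not a perfect cube.
  y = 2: RHS = 23 is not a perfect cube.
  y = -2: RHS = -57 is not a perfect cube.
  y = 3: RHS = 118 is not a perfect cube.
  y = -3: RHS = -152 is not a perfect cube.
Continuing the search up to |y| = 50 finds no solutions either.
No (x, y) in the scanned range satisfies the equation.

No integer solutions with |y| ≤ 50.


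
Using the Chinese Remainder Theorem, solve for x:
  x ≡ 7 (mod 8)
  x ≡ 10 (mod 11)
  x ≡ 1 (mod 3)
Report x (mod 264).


Moduli 8, 11, 3 are pairwise coprime; by CRT there is a unique solution modulo M = 8 · 11 · 3 = 264.
Solve pairwise, accumulating the modulus:
  Start with x ≡ 7 (mod 8).
  Combine with x ≡ 10 (mod 11): since gcd(8, 11) = 1, we get a unique residue mod 88.
    Write x = 7 + 8·t and substitute into x ≡ 10 (mod 11): 8·t ≡ 10 − 7 = 3 (mod 11).
    The inverse of 8 mod 11 is 7 (since 8·7 = 56 = 5·11 + 1), so t ≡ 7·3 = 21 ≡ 10 (mod 11).
    Then x = 7 + 8·10 = 87, valid modulo lcm(8, 11) = 88: x ≡ 87 (mod 88).
  Combine with x ≡ 1 (mod 3): since gcd(88, 3) = 1, we get a unique residue mod 264.
    Write x = 87 + 88·t and substitute into x ≡ 1 (mod 3): 88·t ≡ 1 − 87 = -86 (mod 3).
    Reduce coefficients mod 3: 1·t ≡ 1 (mod 3).
    So t ≡ 1 (mod 3).
    Then x = 87 + 88·1 = 175, valid modulo lcm(88, 3) = 264: x ≡ 175 (mod 264).
Verify: 175 mod 8 = 7 ✓, 175 mod 11 = 10 ✓, 175 mod 3 = 1 ✓.

x ≡ 175 (mod 264).


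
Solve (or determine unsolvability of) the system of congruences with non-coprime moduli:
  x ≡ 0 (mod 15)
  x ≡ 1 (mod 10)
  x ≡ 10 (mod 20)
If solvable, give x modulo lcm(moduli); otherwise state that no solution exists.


Moduli 15, 10, 20 are not pairwise coprime, so CRT works modulo lcm(m_i) when all pairwise compatibility conditions hold.
Pairwise compatibility: gcd(m_i, m_j) must divide a_i - a_j for every pair.
Merge one congruence at a time:
  Start: x ≡ 0 (mod 15).
  Combine with x ≡ 1 (mod 10): gcd(15, 10) = 5, and 1 - 0 = 1 is NOT divisible by 5.
    ⇒ system is inconsistent (no integer solution).

No solution (the system is inconsistent).


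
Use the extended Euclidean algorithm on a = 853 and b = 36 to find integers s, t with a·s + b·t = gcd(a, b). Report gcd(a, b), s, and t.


Euclidean algorithm on (853, 36) — divide until remainder is 0:
  853 = 23 · 36 + 25
  36 = 1 · 25 + 11
  25 = 2 · 11 + 3
  11 = 3 · 3 + 2
  3 = 1 · 2 + 1
  2 = 2 · 1 + 0
gcd(853, 36) = 1.
Track Bezout coefficients alongside the remainders: start with r₀ = 853 = a·1 + b·0 (s = 1, t = 0) and r₁ = 36 = a·0 + b·1 (s = 0, t = 1); each new remainder r_{k+1} = r_{k-1} − q_k·r_k inherits s_{k+1} = s_{k-1} − q_k·s_k, t_{k+1} = t_{k-1} − q_k·t_k, so r_k = a·s_k + b·t_k at every step:
  q = 23: r = 25, s = 1 − 23·0 = 1, t = 0 − 23·1 = -23  (check: 853·1 + 36·(-23) = 25)
  q = 1: r = 11, s = 0 − 1·1 = -1, t = 1 − 1·(-23) = 24  (check: 853·(-1) + 36·24 = 11)
  q = 2: r = 3, s = 1 − 2·(-1) = 3, t = -23 − 2·24 = -71  (check: 853·3 + 36·(-71) = 3)
  q = 3: r = 2, s = -1 − 3·3 = -10, t = 24 − 3·(-71) = 237  (check: 853·(-10) + 36·237 = 2)
  q = 1: r = 1, s = 3 − 1·(-10) = 13, t = -71 − 1·237 = -308  (check: 853·13 + 36·(-308) = 1)
The row with r = 1 (the gcd) gives the Bezout coefficients s = 13, t = -308.
Result: 853 · (13) + 36 · (-308) = 1.

gcd(853, 36) = 1; s = 13, t = -308 (check: 853·13 + 36·(-308) = 1).


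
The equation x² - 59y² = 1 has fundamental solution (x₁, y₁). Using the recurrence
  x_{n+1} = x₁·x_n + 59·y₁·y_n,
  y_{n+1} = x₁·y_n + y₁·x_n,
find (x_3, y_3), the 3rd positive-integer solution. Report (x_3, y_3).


Step 1: Find the fundamental solution (x₁, y₁) of x² - 59y² = 1.
  Expand √59 as a continued fraction. a₀ = ⌊√59⌋ = 7; iterate m_{k+1} = d_k·a_k − m_k, d_{k+1} = (59 − m_{k+1}²)/d_k, a_{k+1} = ⌊(a₀ + m_{k+1})/d_{k+1}⌋ (starting m₀ = 0, d₀ = 1), with convergents p_k = a_k·p_{k-1} + p_{k-2}, q_k = a_k·q_{k-1} + q_{k-2} (p₋₁ = 1, q₋₁ = 0):
  k = 0: a₀ = 7; p₀/q₀ = 7/1; p₀² − 59·q₀² = 49 − 59 = -10.
  k = 1: m = 7, d = 10, a = ⌊(7 + 7)/10⌋ = 1; p/q = (1·7 + 1)/(1·1 + 0) = 8/1; p² − 59·q² = 64 − 59 = 5.
  k = 2: m = 3, d = 5, a = ⌊(7 + 3)/5⌋ = 2; p/q = (2·8 + 7)/(2·1 + 1) = 23/3; p² − 59·q² = 529 − 531 = -2.
  k = 3: m = 7, d = 2, a = ⌊(7 + 7)/2⌋ = 7; p/q = (7·23 + 8)/(7·3 + 1) = 169/22; p² − 59·q² = 28561 − 28556 = 5.
  k = 4: m = 7, d = 5, a = ⌊(7 + 7)/5⌋ = 2; p/q = (2·169 + 23)/(2·22 + 3) = 361/47; p² − 59·q² = 130321 − 130331 = -10.
  k = 5: m = 3, d = 10, a = ⌊(7 + 3)/10⌋ = 1; p/q = (1·361 + 169)/(1·47 + 22) = 530/69; p² − 59·q² = 280900 − 280899 = 1.
  The first convergent with p² − 59·q² = 1 gives the fundamental solution (x₁, y₁) = (530, 69).
Step 2: Apply the recurrence (x_{n+1}, y_{n+1}) = (x₁x_n + 59y₁y_n, x₁y_n + y₁x_n) repeatedly.
  From (x_1, y_1) = (530, 69): x_2 = 530·530 + 59·69·69 = 561799; y_2 = 530·69 + 69·530 = 73140.
  From (x_2, y_2) = (561799, 73140): x_3 = 530·561799 + 59·69·73140 = 595506410; y_3 = 530·73140 + 69·561799 = 77528331.
Step 3: Verify x_3² - 59·y_3² = 354627884351088100 - 354627884351088099 = 1 (should be 1). ✓

(x_1, y_1) = (530, 69); (x_3, y_3) = (595506410, 77528331).


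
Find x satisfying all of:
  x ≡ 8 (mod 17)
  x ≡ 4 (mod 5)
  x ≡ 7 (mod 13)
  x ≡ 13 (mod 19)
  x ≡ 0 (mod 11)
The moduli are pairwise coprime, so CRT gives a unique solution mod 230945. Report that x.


Product of moduli M = 17 · 5 · 13 · 19 · 11 = 230945.
Merge one congruence at a time:
  Start: x ≡ 8 (mod 17).
  Combine with x ≡ 4 (mod 5); new modulus lcm = 85.
    Write x = 8 + 17·t and substitute into x ≡ 4 (mod 5): 17·t ≡ 4 − 8 = -4 (mod 5).
    Reduce coefficients mod 5: 2·t ≡ 1 (mod 5).
    The inverse of 2 mod 5 is 3 (since 2·3 = 6 = 1·5 + 1), so t ≡ 3·1 = 3 ≡ 3 (mod 5).
    Then x = 8 + 17·3 = 59, valid modulo lcm(17, 5) = 85: x ≡ 59 (mod 85).
  Combine with x ≡ 7 (mod 13); new modulus lcm = 1105.
    Write x = 59 + 85·t and substitute into x ≡ 7 (mod 13): 85·t ≡ 7 − 59 = -52 (mod 13).
    Reduce coefficients mod 13: 7·t ≡ 0 (mod 13).
    The inverse of 7 mod 13 is 2 (since 7·2 = 14 = 1·13 + 1), so t ≡ 2·0 = 0 ≡ 0 (mod 13).
    Then x = 59 + 85·0 = 59, valid modulo lcm(85, 13) = 1105: x ≡ 59 (mod 1105).
  Combine with x ≡ 13 (mod 19); new modulus lcm = 20995.
    Write x = 59 + 1105·t and substitute into x ≡ 13 (mod 19): 1105·t ≡ 13 − 59 = -46 (mod 19).
    Reduce coefficients mod 19: 3·t ≡ 11 (mod 19).
    The inverse of 3 mod 19 is 13 (since 3·13 = 39 = 2·19 + 1), so t ≡ 13·11 = 143 ≡ 10 (mod 19).
    Then x = 59 + 1105·10 = 11109, valid modulo lcm(1105, 19) = 20995: x ≡ 11109 (mod 20995).
  Combine with x ≡ 0 (mod 11); new modulus lcm = 230945.
    Write x = 11109 + 20995·t and substitute into x ≡ 0 (mod 11): 20995·t ≡ 0 − 11109 = -11109 (mod 11).
    Reduce coefficients mod 11: 7·t ≡ 1 (mod 11).
    The inverse of 7 mod 11 is 8 (since 7·8 = 56 = 5·11 + 1), so t ≡ 8·1 = 8 ≡ 8 (mod 11).
    Then x = 11109 + 20995·8 = 179069, valid modulo lcm(20995, 11) = 230945: x ≡ 179069 (mod 230945).
Verify against each original: 179069 mod 17 = 8, 179069 mod 5 = 4, 179069 mod 13 = 7, 179069 mod 19 = 13, 179069 mod 11 = 0.

x ≡ 179069 (mod 230945).
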